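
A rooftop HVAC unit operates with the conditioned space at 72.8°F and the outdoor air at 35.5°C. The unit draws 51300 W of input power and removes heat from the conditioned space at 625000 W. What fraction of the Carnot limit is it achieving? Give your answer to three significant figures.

COP_actual = Q̇_C/Ẇ = 625000/51300 = 12.18.
In absolute terms T_C = 295.82 K and T_H = 308.65 K, so ΔT = 12.83 K.
COP_Carnot = T_C/ΔT = 295.82/12.83 = 23.05.
η_II = COP_actual/COP_Carnot = 12.18/23.05 = 0.5285.

0.529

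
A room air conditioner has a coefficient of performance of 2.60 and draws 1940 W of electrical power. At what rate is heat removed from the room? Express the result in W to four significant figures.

Q̇_C = COP × Ẇ = 2.60 × 1940 = 5044 W.

5044 W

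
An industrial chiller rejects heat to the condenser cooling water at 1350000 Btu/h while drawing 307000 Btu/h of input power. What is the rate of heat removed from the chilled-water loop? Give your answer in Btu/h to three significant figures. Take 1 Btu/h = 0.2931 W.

1040000 Btu/h

For a cyclic device the first law requires Q̇_H = Q̇_C + Ẇ.
Q̇_C = Q̇_H − Ẇ = 1043000 Btu/h.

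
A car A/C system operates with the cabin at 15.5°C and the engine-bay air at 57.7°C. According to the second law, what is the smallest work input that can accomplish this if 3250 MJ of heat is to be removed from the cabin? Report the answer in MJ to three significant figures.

475 MJ

In absolute terms T_C = 288.65 K and T_H = 330.85 K, so ΔT = 42.20 K.
The reversible limit is COP_R = T_C/ΔT = 6.840, so W_min = Q_C/COP = Q_C·ΔT/T_C.
W_min = 3250 × 42.20/288.65 = 475.1 MJ.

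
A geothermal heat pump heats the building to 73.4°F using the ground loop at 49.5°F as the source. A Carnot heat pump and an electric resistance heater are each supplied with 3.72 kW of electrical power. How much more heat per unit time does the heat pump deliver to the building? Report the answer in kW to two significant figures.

In absolute terms T_C = 282.87 K and T_H = 296.15 K, so ΔT = 13.28 K.
COP_Carnot = T_H/ΔT = 296.15/13.28 = 22.30.
The heat pump delivers Q̇_H = COP × Ẇ = 82.97 kW; the resistance heater delivers Ẇ = 3.720 kW.
Extra = (COP − 1)·Ẇ = 79.25 kW.

79 kW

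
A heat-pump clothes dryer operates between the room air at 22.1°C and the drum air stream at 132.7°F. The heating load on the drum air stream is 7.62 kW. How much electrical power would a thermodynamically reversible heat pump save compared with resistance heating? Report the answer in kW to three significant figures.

In absolute terms T_C = 295.25 K and T_H = 329.09 K, so ΔT = 33.84 K.
COP_Carnot = T_H/ΔT = 329.09/33.84 = 9.724.
Resistance heating needs Ẇ_res = Q̇_H = 7.620 kW; the reversible heat pump needs only Ẇ_hp = Q̇_H/COP = 0.7836 kW.
Saving = 7.620 − 0.7836 = 6.836 kW.

6.84 kW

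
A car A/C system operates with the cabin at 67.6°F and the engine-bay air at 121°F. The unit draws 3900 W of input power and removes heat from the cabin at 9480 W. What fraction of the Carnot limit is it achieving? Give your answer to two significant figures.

0.25

COP_actual = Q̇_C/Ẇ = 9480/3900 = 2.431.
In absolute terms T_C = 292.93 K and T_H = 322.59 K, so ΔT = 29.67 K.
COP_Carnot = T_C/ΔT = 292.93/29.67 = 9.874.
η_II = COP_actual/COP_Carnot = 2.431/9.874 = 0.2462.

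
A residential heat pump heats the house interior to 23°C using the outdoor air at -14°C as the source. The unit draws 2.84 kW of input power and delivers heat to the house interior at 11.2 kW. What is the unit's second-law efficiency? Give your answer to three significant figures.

0.493

COP_actual = Q̇_H/Ẇ = 11.20/2.840 = 3.944.
In absolute terms T_C = 259.15 K and T_H = 296.15 K, so ΔT = 37.00 K.
COP_Carnot = T_H/ΔT = 296.15/37.00 = 8.004.
η_II = COP_actual/COP_Carnot = 3.944/8.004 = 0.4927.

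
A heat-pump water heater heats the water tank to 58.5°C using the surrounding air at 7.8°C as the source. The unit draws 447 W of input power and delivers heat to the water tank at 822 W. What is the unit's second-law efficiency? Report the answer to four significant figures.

0.2811

COP_actual = Q̇_H/Ẇ = 822.0/447.0 = 1.839.
In absolute terms T_C = 280.95 K and T_H = 331.65 K, so ΔT = 50.70 K.
COP_Carnot = T_H/ΔT = 331.65/50.70 = 6.541.
η_II = COP_actual/COP_Carnot = 1.839/6.541 = 0.2811.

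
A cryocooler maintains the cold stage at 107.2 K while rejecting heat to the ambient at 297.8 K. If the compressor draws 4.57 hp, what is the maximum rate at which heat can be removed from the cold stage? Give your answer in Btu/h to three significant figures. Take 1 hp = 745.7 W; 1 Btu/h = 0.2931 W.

The reservoir spacing is ΔT = 297.8 − 107.2 = 190.6 K.
COP_Carnot = T_C/ΔT = 107.20/190.6 = 0.5624.
Q̇_max = COP_Carnot × Ẇ = 0.5624 × 4.570 hp = 2.570 hp = 6539 Btu/h.

6540 Btu/h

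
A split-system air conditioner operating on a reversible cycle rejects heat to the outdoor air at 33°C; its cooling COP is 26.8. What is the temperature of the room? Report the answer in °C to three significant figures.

For a Carnot refrigerator COP_R = T_C/(T_H − T_C), so T_C = COP·T_H/(1 + COP).
With T_H = 306.15 K, T_C = 26.8 × 306.15/27.80 = 295.14 K.
Converting, 295.14 K = 21.99°C.

22.0 °C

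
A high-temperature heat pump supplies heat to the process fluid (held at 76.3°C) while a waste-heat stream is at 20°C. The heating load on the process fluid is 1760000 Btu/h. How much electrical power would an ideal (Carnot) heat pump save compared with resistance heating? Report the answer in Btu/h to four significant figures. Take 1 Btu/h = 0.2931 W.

In absolute terms T_C = 293.15 K and T_H = 349.45 K, so ΔT = 56.30 K.
COP_Carnot = T_H/ΔT = 349.45/56.30 = 6.207.
Resistance heating needs Ẇ_res = Q̇_H = 1760000 Btu/h; the reversible heat pump needs only Ẇ_hp = Q̇_H/COP = 283600 Btu/h.
Saving = 1760000 − 283600 = 1476000 Btu/h.

1476000 Btu/h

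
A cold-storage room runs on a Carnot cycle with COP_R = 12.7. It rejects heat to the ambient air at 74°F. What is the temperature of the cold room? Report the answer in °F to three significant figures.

For a Carnot refrigerator COP_R = T_C/(T_H − T_C), so T_C = COP·T_H/(1 + COP).
With T_H = 296.48 K, T_C = 12.7 × 296.48/13.70 = 274.84 K.
Converting, 274.84 K = 35.05°F.

35.0 °F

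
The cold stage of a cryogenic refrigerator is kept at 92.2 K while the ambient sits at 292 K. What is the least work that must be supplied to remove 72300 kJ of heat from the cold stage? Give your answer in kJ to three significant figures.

157000 kJ

The reservoir spacing is ΔT = 292 − 92.2 = 199.8 K.
The reversible limit is COP_R = T_C/ΔT = 0.4615, so W_min = Q_C/COP = Q_C·ΔT/T_C.
W_min = 72300 × 199.8/92.20 = 156700 kJ.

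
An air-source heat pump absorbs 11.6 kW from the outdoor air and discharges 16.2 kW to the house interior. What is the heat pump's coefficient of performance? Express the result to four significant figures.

3.522

The first law gives Q̇_H = Q̇_C + Ẇ, so the three rates are Q̇_C = 11.60, Q̇_H = 16.20, Ẇ = 4.600 kW.
COP_HP = Q̇_H/Ẇ = 16.20/4.600 = 3.522.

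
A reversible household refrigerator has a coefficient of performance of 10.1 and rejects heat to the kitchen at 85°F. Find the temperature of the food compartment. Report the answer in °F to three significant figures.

35.9 °F

For a Carnot refrigerator COP_R = T_C/(T_H − T_C), so T_C = COP·T_H/(1 + COP).
With T_H = 302.59 K, T_C = 10.1 × 302.59/11.10 = 275.33 K.
Converting, 275.33 K = 35.93°F.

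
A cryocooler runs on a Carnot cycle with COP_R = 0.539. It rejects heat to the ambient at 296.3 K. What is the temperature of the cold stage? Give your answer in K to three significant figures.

For a Carnot refrigerator COP_R = T_C/(T_H − T_C), so T_C = COP·T_H/(1 + COP).
With T_H = 296.30 K, T_C = 0.539 × 296.30/1.539 = 103.77 K.

104 K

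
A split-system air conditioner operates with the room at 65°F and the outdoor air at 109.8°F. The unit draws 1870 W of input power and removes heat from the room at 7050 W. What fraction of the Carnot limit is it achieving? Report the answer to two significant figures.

0.32

COP_actual = Q̇_C/Ẇ = 7050/1870 = 3.770.
In absolute terms T_C = 291.48 K and T_H = 316.37 K, so ΔT = 24.89 K.
COP_Carnot = T_C/ΔT = 291.48/24.89 = 11.71.
η_II = COP_actual/COP_Carnot = 3.770/11.71 = 0.3219.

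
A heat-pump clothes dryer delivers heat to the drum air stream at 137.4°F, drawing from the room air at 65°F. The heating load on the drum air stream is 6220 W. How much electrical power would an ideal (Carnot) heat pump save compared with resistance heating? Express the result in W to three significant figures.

5470 W

In absolute terms T_C = 291.48 K and T_H = 331.71 K, so ΔT = 40.22 K.
COP_Carnot = T_H/ΔT = 331.71/40.22 = 8.247.
Resistance heating needs Ẇ_res = Q̇_H = 6220 W; the reversible heat pump needs only Ẇ_hp = Q̇_H/COP = 754.2 W.
Saving = 6220 − 754.2 = 5466 W.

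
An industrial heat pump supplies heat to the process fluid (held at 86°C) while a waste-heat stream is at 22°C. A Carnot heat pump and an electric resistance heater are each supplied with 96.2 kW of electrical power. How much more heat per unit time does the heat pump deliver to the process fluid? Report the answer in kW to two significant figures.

In absolute terms T_C = 295.15 K and T_H = 359.15 K, so ΔT = 64.00 K.
COP_Carnot = T_H/ΔT = 359.15/64.00 = 5.612.
The heat pump delivers Q̇_H = COP × Ẇ = 539.8 kW; the resistance heater delivers Ẇ = 96.20 kW.
Extra = (COP − 1)·Ẇ = 443.6 kW.

440 kW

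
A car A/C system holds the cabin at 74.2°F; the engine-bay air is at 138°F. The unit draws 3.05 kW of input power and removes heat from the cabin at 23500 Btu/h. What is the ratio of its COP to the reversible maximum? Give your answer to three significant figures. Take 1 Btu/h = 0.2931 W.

0.270

Converting, Q̇_C = 23500 Btu/h = 6.888 kW, so COP_actual = Q̇_C/Ẇ = 6.888/3.050 = 2.258.
In absolute terms T_C = 296.59 K and T_H = 332.04 K, so ΔT = 35.44 K.
COP_Carnot = T_C/ΔT = 296.59/35.44 = 8.368.
η_II = COP_actual/COP_Carnot = 2.258/8.368 = 0.2699.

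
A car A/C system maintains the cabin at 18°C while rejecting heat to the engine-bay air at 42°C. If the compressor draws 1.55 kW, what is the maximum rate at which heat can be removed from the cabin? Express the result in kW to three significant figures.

18.8 kW

In absolute terms T_C = 291.15 K and T_H = 315.15 K, so ΔT = 24.00 K.
COP_Carnot = T_C/ΔT = 291.15/24.00 = 12.13.
Q̇_max = COP_Carnot × Ẇ = 12.13 × 1.550 kW = 18.80 kW.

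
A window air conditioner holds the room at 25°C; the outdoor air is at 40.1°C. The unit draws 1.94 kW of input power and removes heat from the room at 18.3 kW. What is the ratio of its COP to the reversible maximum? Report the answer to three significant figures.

0.478

COP_actual = Q̇_C/Ẇ = 18.30/1.940 = 9.433.
In absolute terms T_C = 298.15 K and T_H = 313.25 K, so ΔT = 15.10 K.
COP_Carnot = T_C/ΔT = 298.15/15.10 = 19.75.
η_II = COP_actual/COP_Carnot = 9.433/19.75 = 0.4777.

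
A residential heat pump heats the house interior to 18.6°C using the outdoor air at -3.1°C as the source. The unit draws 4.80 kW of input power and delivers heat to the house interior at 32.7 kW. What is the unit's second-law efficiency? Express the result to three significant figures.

COP_actual = Q̇_H/Ẇ = 32.70/4.800 = 6.813.
In absolute terms T_C = 270.05 K and T_H = 291.75 K, so ΔT = 21.70 K.
COP_Carnot = T_H/ΔT = 291.75/21.70 = 13.44.
η_II = COP_actual/COP_Carnot = 6.813/13.44 = 0.5067.

0.507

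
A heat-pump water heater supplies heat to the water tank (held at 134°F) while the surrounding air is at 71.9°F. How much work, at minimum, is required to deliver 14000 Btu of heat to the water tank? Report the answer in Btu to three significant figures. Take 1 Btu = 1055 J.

In absolute terms T_C = 295.32 K and T_H = 329.82 K, so ΔT = 34.50 K.
The reversible limit is COP_HP = T_H/ΔT = 9.560, so W_min = Q_H/COP = Q_H·ΔT/T_H.
W_min = 14000 × 34.50/329.82 = 1464 Btu.

1460 Btu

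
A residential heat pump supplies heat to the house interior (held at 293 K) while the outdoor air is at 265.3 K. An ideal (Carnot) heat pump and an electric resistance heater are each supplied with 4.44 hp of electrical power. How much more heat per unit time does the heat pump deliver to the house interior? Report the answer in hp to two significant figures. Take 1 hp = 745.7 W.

The reservoir spacing is ΔT = 293 − 265.3 = 27.70 K.
COP_Carnot = T_H/ΔT = 293.00/27.70 = 10.58.
The heat pump delivers Q̇_H = COP × Ẇ = 46.96 hp; the resistance heater delivers Ẇ = 4.440 hp.
Extra = (COP − 1)·Ẇ = 42.52 hp.

43 hp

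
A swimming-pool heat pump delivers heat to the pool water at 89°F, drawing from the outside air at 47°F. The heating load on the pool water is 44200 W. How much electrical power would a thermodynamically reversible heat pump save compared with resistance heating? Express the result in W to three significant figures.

In absolute terms T_C = 281.48 K and T_H = 304.82 K, so ΔT = 23.33 K.
COP_Carnot = T_H/ΔT = 304.82/23.33 = 13.06.
Resistance heating needs Ẇ_res = Q̇_H = 44200 W; the reversible heat pump needs only Ẇ_hp = Q̇_H/COP = 3383 W.
Saving = 44200 − 3383 = 40820 W.

40800 W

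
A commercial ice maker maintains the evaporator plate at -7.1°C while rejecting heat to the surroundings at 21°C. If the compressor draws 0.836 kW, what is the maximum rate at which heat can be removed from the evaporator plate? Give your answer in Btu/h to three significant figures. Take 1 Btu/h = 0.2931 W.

In absolute terms T_C = 266.05 K and T_H = 294.15 K, so ΔT = 28.10 K.
COP_Carnot = T_C/ΔT = 266.05/28.10 = 9.468.
Q̇_max = COP_Carnot × Ẇ = 9.468 × 0.8360 kW = 7.915 kW = 27010 Btu/h.

27000 Btu/h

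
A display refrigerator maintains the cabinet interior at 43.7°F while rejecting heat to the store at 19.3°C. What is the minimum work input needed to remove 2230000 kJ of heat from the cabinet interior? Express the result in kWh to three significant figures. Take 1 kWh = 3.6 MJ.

28.4 kWh

In absolute terms T_C = 279.65 K and T_H = 292.45 K, so ΔT = 12.80 K.
The reversible limit is COP_R = T_C/ΔT = 21.85, so W_min = Q_C/COP = Q_C·ΔT/T_C.
W_min = 2230000 × 12.80/279.65 = 102100 kJ = 28.35 kWh.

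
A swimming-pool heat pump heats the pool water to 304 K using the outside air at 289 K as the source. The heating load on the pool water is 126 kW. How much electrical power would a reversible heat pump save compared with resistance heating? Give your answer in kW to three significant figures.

120 kW

The reservoir spacing is ΔT = 304 − 289 = 15.00 K.
COP_Carnot = T_H/ΔT = 304.00/15.00 = 20.27.
Resistance heating needs Ẇ_res = Q̇_H = 126.0 kW; the reversible heat pump needs only Ẇ_hp = Q̇_H/COP = 6.217 kW.
Saving = 126.0 − 6.217 = 119.8 kW.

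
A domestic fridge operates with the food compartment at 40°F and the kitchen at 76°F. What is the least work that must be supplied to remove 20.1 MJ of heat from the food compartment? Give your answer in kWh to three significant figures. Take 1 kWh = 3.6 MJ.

0.402 kWh

In absolute terms T_C = 277.59 K and T_H = 297.59 K, so ΔT = 20.00 K.
The reversible limit is COP_R = T_C/ΔT = 13.88, so W_min = Q_C/COP = Q_C·ΔT/T_C.
W_min = 20.10 × 20.00/277.59 = 1.448 MJ = 0.4023 kWh.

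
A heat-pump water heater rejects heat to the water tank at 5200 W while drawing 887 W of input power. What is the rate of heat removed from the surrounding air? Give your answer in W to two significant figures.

For a cyclic device the first law requires Q̇_H = Q̇_C + Ẇ.
Q̇_C = Q̇_H − Ẇ = 4313 W.

4300 W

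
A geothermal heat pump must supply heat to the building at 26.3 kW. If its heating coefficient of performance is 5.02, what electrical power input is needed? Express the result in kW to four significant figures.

5.239 kW

Ẇ = Q̇_H/COP_HP = 26.30/5.02 = 5.239 kW.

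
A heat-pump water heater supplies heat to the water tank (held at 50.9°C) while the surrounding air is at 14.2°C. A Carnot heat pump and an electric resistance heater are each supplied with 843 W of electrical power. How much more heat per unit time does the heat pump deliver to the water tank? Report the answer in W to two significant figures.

6600 W

In absolute terms T_C = 287.35 K and T_H = 324.05 K, so ΔT = 36.70 K.
COP_Carnot = T_H/ΔT = 324.05/36.70 = 8.830.
The heat pump delivers Q̇_H = COP × Ẇ = 7443 W; the resistance heater delivers Ẇ = 843.0 W.
Extra = (COP − 1)·Ẇ = 6600 W.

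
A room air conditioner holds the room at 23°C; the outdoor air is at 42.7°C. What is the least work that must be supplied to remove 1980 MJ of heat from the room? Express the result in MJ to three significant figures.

132 MJ

In absolute terms T_C = 296.15 K and T_H = 315.85 K, so ΔT = 19.70 K.
The reversible limit is COP_R = T_C/ΔT = 15.03, so W_min = Q_C/COP = Q_C·ΔT/T_C.
W_min = 1980 × 19.70/296.15 = 131.7 MJ.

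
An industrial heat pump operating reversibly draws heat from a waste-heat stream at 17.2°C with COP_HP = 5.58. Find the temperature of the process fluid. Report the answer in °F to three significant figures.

177 °F

COP_HP = T_H/(T_H − T_C) rearranges to T_H = COP·T_C/(COP − 1).
With T_C = 290.35 K, T_H = 5.58 × 290.35/4.580 = 353.75 K.
Converting, 353.75 K = 177.07°F.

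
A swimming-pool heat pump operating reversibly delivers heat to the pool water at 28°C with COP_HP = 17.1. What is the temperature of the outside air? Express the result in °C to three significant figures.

10.4 °C

COP_HP = T_H/(T_H − T_C) gives T_H − T_C = T_H/COP.
With T_H = 301.15 K, T_C = 301.15 × (1 − 1/17.1) = 283.54 K.
Converting, 283.54 K = 10.39°C.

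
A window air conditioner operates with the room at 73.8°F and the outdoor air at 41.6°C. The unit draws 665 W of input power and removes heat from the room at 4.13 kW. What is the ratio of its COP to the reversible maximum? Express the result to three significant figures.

Converting, Q̇_C = 4.130 kW = 4130 W, so COP_actual = Q̇_C/Ẇ = 4130/665.0 = 6.211.
In absolute terms T_C = 296.37 K and T_H = 314.75 K, so ΔT = 18.38 K.
COP_Carnot = T_C/ΔT = 296.37/18.38 = 16.13.
η_II = COP_actual/COP_Carnot = 6.211/16.13 = 0.3851.

0.385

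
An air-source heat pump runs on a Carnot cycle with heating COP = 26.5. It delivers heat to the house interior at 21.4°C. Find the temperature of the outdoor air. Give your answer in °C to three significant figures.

10.3 °C

COP_HP = T_H/(T_H − T_C) gives T_H − T_C = T_H/COP.
With T_H = 294.55 K, T_C = 294.55 × (1 − 1/26.5) = 283.43 K.
Converting, 283.43 K = 10.28°C.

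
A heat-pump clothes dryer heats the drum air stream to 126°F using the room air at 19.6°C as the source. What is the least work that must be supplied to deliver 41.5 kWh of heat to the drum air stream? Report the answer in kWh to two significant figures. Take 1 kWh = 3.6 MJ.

4.2 kWh

In absolute terms T_C = 292.75 K and T_H = 325.37 K, so ΔT = 32.62 K.
The reversible limit is COP_HP = T_H/ΔT = 9.974, so W_min = Q_H/COP = Q_H·ΔT/T_H.
W_min = 41.50 × 32.62/325.37 = 4.161 kWh.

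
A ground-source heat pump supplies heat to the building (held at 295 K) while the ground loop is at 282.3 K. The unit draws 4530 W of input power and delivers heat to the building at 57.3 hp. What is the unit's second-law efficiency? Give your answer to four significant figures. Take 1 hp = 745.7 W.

Converting, Q̇_H = 57.30 hp = 42730 W, so COP_actual = Q̇_H/Ẇ = 42730/4530 = 9.432.
The reservoir spacing is ΔT = 295 − 282.3 = 12.70 K.
COP_Carnot = T_H/ΔT = 295.00/12.70 = 23.23.
η_II = COP_actual/COP_Carnot = 9.432/23.23 = 0.4061.

0.4061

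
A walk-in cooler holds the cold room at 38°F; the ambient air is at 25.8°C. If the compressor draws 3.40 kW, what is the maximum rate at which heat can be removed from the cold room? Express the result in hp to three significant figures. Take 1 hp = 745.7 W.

56.1 hp

In absolute terms T_C = 276.48 K and T_H = 298.95 K, so ΔT = 22.47 K.
COP_Carnot = T_C/ΔT = 276.48/22.47 = 12.31.
Q̇_max = COP_Carnot × Ẇ = 12.31 × 3.400 kW = 41.84 kW = 56.11 hp.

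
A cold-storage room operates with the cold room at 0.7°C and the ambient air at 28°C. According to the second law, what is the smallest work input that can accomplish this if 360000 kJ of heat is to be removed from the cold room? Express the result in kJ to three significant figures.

In absolute terms T_C = 273.85 K and T_H = 301.15 K, so ΔT = 27.30 K.
The reversible limit is COP_R = T_C/ΔT = 10.03, so W_min = Q_C/COP = Q_C·ΔT/T_C.
W_min = 360000 × 27.30/273.85 = 35890 kJ.

35900 kJ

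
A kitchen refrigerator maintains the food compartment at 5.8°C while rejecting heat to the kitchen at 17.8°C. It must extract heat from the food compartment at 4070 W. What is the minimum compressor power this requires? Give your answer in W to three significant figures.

175 W

In absolute terms T_C = 278.95 K and T_H = 290.95 K, so ΔT = 12.00 K.
COP_Carnot = T_C/ΔT = 278.95/12.00 = 23.25.
Ẇ_min = Q̇/COP_Carnot = 4070/23.25 = 175.1 W.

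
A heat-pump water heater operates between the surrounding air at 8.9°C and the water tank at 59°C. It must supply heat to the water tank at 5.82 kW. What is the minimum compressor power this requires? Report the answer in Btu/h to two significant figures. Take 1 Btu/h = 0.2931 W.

In absolute terms T_C = 282.05 K and T_H = 332.15 K, so ΔT = 50.10 K.
COP_Carnot = T_H/ΔT = 332.15/50.10 = 6.630.
Ẇ_min = Q̇/COP_Carnot = 5.820/6.630 = 0.8779 kW = 2995 Btu/h.

3000 Btu/h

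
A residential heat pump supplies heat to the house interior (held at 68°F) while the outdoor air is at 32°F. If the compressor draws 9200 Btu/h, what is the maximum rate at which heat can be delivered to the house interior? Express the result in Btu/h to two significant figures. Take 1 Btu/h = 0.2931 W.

130000 Btu/h

In absolute terms T_C = 273.15 K and T_H = 293.15 K, so ΔT = 20.00 K.
COP_Carnot = T_H/ΔT = 293.15/20.00 = 14.66.
Q̇_max = COP_Carnot × Ẇ = 14.66 × 9200 Btu/h = 134800 Btu/h.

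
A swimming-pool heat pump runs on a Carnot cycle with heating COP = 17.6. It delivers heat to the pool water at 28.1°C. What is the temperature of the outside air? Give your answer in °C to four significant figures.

10.98 °C

COP_HP = T_H/(T_H − T_C) gives T_H − T_C = T_H/COP.
With T_H = 301.25 K, T_C = 301.25 × (1 − 1/17.6) = 284.13 K.
Converting, 284.13 K = 10.98°C.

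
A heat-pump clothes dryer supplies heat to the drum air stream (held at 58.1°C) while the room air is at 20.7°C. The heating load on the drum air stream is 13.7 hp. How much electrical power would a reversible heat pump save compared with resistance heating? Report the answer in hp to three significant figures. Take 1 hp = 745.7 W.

12.2 hp

In absolute terms T_C = 293.85 K and T_H = 331.25 K, so ΔT = 37.40 K.
COP_Carnot = T_H/ΔT = 331.25/37.40 = 8.857.
Resistance heating needs Ẇ_res = Q̇_H = 13.70 hp; the reversible heat pump needs only Ẇ_hp = Q̇_H/COP = 1.547 hp.
Saving = 13.70 − 1.547 = 12.15 hp.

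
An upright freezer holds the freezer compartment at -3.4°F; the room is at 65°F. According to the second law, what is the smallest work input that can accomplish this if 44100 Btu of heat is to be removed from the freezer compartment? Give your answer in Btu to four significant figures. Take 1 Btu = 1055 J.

6611 Btu

In absolute terms T_C = 253.48 K and T_H = 291.48 K, so ΔT = 38.00 K.
The reversible limit is COP_R = T_C/ΔT = 6.671, so W_min = Q_C/COP = Q_C·ΔT/T_C.
W_min = 44100 × 38.00/253.48 = 6611 Btu.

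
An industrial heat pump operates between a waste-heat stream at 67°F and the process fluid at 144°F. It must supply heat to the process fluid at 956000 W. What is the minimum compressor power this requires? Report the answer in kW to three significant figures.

122 kW

In absolute terms T_C = 292.59 K and T_H = 335.37 K, so ΔT = 42.78 K.
COP_Carnot = T_H/ΔT = 335.37/42.78 = 7.840.
Ẇ_min = Q̇/COP_Carnot = 956000/7.840 = 121900 W = 121.9 kW.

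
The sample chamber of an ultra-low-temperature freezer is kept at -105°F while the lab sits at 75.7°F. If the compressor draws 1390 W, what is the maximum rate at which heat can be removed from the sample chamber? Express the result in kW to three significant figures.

In absolute terms T_C = 197.04 K and T_H = 297.43 K, so ΔT = 100.4 K.
COP_Carnot = T_C/ΔT = 197.04/100.4 = 1.963.
Q̇_max = COP_Carnot × Ẇ = 1.963 × 1390 W = 2728 W = 2.728 kW.

2.73 kW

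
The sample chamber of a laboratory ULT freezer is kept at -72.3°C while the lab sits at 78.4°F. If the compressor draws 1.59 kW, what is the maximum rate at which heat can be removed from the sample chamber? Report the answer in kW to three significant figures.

In absolute terms T_C = 200.85 K and T_H = 298.93 K, so ΔT = 98.08 K.
COP_Carnot = T_C/ΔT = 200.85/98.08 = 2.048.
Q̇_max = COP_Carnot × Ẇ = 2.048 × 1.590 kW = 3.256 kW.

3.26 kW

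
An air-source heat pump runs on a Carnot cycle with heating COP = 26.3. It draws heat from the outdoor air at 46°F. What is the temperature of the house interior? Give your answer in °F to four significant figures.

COP_HP = T_H/(T_H − T_C) rearranges to T_H = COP·T_C/(COP − 1).
With T_C = 280.93 K, T_H = 26.3 × 280.93/25.30 = 292.03 K.
Converting, 292.03 K = 65.99°F.

65.99 °F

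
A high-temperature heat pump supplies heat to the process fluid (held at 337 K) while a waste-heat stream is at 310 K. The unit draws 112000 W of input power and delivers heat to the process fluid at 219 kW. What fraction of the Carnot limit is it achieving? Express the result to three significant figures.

Converting, Q̇_H = 219.0 kW = 219000 W, so COP_actual = Q̇_H/Ẇ = 219000/112000 = 1.955.
The reservoir spacing is ΔT = 337 − 310 = 27.00 K.
COP_Carnot = T_H/ΔT = 337.00/27.00 = 12.48.
η_II = COP_actual/COP_Carnot = 1.955/12.48 = 0.1567.

0.157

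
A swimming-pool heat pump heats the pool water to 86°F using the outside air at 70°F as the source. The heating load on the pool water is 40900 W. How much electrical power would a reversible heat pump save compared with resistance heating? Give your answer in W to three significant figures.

39700 W

In absolute terms T_C = 294.26 K and T_H = 303.15 K, so ΔT = 8.889 K.
COP_Carnot = T_H/ΔT = 303.15/8.889 = 34.10.
Resistance heating needs Ẇ_res = Q̇_H = 40900 W; the reversible heat pump needs only Ẇ_hp = Q̇_H/COP = 1199 W.
Saving = 40900 − 1199 = 39700 W.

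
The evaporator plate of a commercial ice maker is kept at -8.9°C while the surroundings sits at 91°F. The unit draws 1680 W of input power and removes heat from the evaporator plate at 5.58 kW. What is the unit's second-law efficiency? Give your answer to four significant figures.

Converting, Q̇_C = 5.580 kW = 5580 W, so COP_actual = Q̇_C/Ẇ = 5580/1680 = 3.321.
In absolute terms T_C = 264.25 K and T_H = 305.93 K, so ΔT = 41.68 K.
COP_Carnot = T_C/ΔT = 264.25/41.68 = 6.340.
η_II = COP_actual/COP_Carnot = 3.321/6.340 = 0.5239.

0.5239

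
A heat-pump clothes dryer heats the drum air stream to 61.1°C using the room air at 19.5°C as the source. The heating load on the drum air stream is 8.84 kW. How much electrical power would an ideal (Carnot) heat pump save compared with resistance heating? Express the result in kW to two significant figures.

In absolute terms T_C = 292.65 K and T_H = 334.25 K, so ΔT = 41.60 K.
COP_Carnot = T_H/ΔT = 334.25/41.60 = 8.035.
Resistance heating needs Ẇ_res = Q̇_H = 8.840 kW; the reversible heat pump needs only Ẇ_hp = Q̇_H/COP = 1.100 kW.
Saving = 8.840 − 1.100 = 7.740 kW.

7.7 kW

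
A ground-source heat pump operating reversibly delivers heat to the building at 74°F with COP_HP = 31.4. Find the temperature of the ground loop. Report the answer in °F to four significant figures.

COP_HP = T_H/(T_H − T_C) gives T_H − T_C = T_H/COP.
With T_H = 296.48 K, T_C = 296.48 × (1 − 1/31.4) = 287.04 K.
Converting, 287.04 K = 57.00°F.

57.00 °F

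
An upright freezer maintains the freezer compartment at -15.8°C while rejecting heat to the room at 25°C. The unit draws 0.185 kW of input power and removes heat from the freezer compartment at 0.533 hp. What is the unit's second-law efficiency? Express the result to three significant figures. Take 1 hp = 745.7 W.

0.341

Converting, Q̇_C = 0.5330 hp = 0.3975 kW, so COP_actual = Q̇_C/Ẇ = 0.3975/0.1850 = 2.148.
In absolute terms T_C = 257.35 K and T_H = 298.15 K, so ΔT = 40.80 K.
COP_Carnot = T_C/ΔT = 257.35/40.80 = 6.308.
η_II = COP_actual/COP_Carnot = 2.148/6.308 = 0.3406.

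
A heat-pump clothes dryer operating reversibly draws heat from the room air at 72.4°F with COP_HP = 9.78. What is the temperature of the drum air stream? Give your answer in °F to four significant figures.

133.0 °F

COP_HP = T_H/(T_H − T_C) rearranges to T_H = COP·T_C/(COP − 1).
With T_C = 295.59 K, T_H = 9.78 × 295.59/8.780 = 329.26 K.
Converting, 329.26 K = 133.00°F.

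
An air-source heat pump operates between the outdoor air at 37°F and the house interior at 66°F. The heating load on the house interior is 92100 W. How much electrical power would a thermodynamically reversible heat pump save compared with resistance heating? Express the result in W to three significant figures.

In absolute terms T_C = 275.93 K and T_H = 292.04 K, so ΔT = 16.11 K.
COP_Carnot = T_H/ΔT = 292.04/16.11 = 18.13.
Resistance heating needs Ẇ_res = Q̇_H = 92100 W; the reversible heat pump needs only Ẇ_hp = Q̇_H/COP = 5081 W.
Saving = 92100 − 5081 = 87020 W.

87000 W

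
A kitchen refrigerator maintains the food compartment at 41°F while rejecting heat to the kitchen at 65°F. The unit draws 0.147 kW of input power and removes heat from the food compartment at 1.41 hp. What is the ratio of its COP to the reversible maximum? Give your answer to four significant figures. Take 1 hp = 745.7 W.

Converting, Q̇_C = 1.410 hp = 1.051 kW, so COP_actual = Q̇_C/Ẇ = 1.051/0.1470 = 7.153.
In absolute terms T_C = 278.15 K and T_H = 291.48 K, so ΔT = 13.33 K.
COP_Carnot = T_C/ΔT = 278.15/13.33 = 20.86.
η_II = COP_actual/COP_Carnot = 7.153/20.86 = 0.3429.

0.3429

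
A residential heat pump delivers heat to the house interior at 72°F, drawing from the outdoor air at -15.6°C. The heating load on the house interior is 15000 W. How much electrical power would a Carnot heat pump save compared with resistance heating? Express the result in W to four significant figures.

13080 W

In absolute terms T_C = 257.55 K and T_H = 295.37 K, so ΔT = 37.82 K.
COP_Carnot = T_H/ΔT = 295.37/37.82 = 7.809.
Resistance heating needs Ẇ_res = Q̇_H = 15000 W; the reversible heat pump needs only Ẇ_hp = Q̇_H/COP = 1921 W.
Saving = 15000 − 1921 = 13080 W.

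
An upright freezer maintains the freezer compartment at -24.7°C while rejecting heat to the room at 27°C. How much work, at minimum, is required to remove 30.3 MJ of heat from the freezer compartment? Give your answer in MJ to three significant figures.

In absolute terms T_C = 248.45 K and T_H = 300.15 K, so ΔT = 51.70 K.
The reversible limit is COP_R = T_C/ΔT = 4.806, so W_min = Q_C/COP = Q_C·ΔT/T_C.
W_min = 30.30 × 51.70/248.45 = 6.305 MJ.

6.31 MJ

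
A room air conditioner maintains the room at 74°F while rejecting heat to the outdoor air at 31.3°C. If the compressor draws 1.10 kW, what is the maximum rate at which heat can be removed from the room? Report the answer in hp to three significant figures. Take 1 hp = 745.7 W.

54.9 hp

In absolute terms T_C = 296.48 K and T_H = 304.45 K, so ΔT = 7.967 K.
COP_Carnot = T_C/ΔT = 296.48/7.967 = 37.22.
Q̇_max = COP_Carnot × Ẇ = 37.22 × 1.100 kW = 40.94 kW = 54.90 hp.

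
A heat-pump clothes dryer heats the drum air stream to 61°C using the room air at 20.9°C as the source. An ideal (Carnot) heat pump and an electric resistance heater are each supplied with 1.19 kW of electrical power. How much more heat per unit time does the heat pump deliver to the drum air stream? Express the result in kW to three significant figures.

8.73 kW

In absolute terms T_C = 294.05 K and T_H = 334.15 K, so ΔT = 40.10 K.
COP_Carnot = T_H/ΔT = 334.15/40.10 = 8.333.
The heat pump delivers Q̇_H = COP × Ẇ = 9.916 kW; the resistance heater delivers Ẇ = 1.190 kW.
Extra = (COP − 1)·Ẇ = 8.726 kW.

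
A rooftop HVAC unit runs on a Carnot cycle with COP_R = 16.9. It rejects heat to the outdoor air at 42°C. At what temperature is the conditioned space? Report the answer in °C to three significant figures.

For a Carnot refrigerator COP_R = T_C/(T_H − T_C), so T_C = COP·T_H/(1 + COP).
With T_H = 315.15 K, T_C = 16.9 × 315.15/17.90 = 297.54 K.
Converting, 297.54 K = 24.39°C.

24.4 °C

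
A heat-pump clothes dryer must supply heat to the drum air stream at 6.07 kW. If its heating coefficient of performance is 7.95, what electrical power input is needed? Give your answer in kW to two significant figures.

Ẇ = Q̇_H/COP_HP = 6.070/7.95 = 0.7635 kW.

0.76 kW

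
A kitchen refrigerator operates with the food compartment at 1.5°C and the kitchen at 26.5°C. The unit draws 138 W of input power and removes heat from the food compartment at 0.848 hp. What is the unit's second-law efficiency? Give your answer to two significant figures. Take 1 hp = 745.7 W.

0.42

Converting, Q̇_C = 0.8480 hp = 632.4 W, so COP_actual = Q̇_C/Ẇ = 632.4/138.0 = 4.582.
In absolute terms T_C = 274.65 K and T_H = 299.65 K, so ΔT = 25.00 K.
COP_Carnot = T_C/ΔT = 274.65/25.00 = 10.99.
η_II = COP_actual/COP_Carnot = 4.582/10.99 = 0.4171.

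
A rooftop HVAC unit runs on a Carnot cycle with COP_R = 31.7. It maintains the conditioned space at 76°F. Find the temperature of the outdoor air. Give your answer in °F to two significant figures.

COP_R = T_C/(T_H − T_C) gives T_H − T_C = T_C/COP.
With T_C = 297.59 K, T_H = 297.59 × (1 + 1/31.7) = 306.98 K.
Converting, 306.98 K = 92.90°F.

93 °F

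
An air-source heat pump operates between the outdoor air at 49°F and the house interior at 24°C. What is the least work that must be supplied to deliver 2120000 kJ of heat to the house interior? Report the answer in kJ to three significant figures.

In absolute terms T_C = 282.59 K and T_H = 297.15 K, so ΔT = 14.56 K.
The reversible limit is COP_HP = T_H/ΔT = 20.41, so W_min = Q_H/COP = Q_H·ΔT/T_H.
W_min = 2120000 × 14.56/297.15 = 103800 kJ.

104000 kJ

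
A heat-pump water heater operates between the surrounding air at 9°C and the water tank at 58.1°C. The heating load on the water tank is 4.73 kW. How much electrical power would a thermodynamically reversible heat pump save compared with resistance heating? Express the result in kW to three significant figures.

In absolute terms T_C = 282.15 K and T_H = 331.25 K, so ΔT = 49.10 K.
COP_Carnot = T_H/ΔT = 331.25/49.10 = 6.746.
Resistance heating needs Ẇ_res = Q̇_H = 4.730 kW; the reversible heat pump needs only Ẇ_hp = Q̇_H/COP = 0.7011 kW.
Saving = 4.730 − 0.7011 = 4.029 kW.

4.03 kW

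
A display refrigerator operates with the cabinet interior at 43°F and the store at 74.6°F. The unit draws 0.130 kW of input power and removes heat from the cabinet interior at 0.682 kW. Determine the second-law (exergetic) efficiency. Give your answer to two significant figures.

0.33

COP_actual = Q̇_C/Ẇ = 0.6820/0.1300 = 5.246.
In absolute terms T_C = 279.26 K and T_H = 296.82 K, so ΔT = 17.56 K.
COP_Carnot = T_C/ΔT = 279.26/17.56 = 15.91.
η_II = COP_actual/COP_Carnot = 5.246/15.91 = 0.3298.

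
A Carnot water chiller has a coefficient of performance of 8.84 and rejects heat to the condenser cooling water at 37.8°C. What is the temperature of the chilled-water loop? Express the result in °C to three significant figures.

6.20 °C

For a Carnot refrigerator COP_R = T_C/(T_H − T_C), so T_C = COP·T_H/(1 + COP).
With T_H = 310.95 K, T_C = 8.84 × 310.95/9.840 = 279.35 K.
Converting, 279.35 K = 6.20°C.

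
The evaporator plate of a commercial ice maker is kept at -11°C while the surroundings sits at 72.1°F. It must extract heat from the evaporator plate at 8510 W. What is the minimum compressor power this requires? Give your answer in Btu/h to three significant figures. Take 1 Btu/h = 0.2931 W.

3690 Btu/h

In absolute terms T_C = 262.15 K and T_H = 295.43 K, so ΔT = 33.28 K.
COP_Carnot = T_C/ΔT = 262.15/33.28 = 7.878.
Ẇ_min = Q̇/COP_Carnot = 8510/7.878 = 1080 W = 3686 Btu/h.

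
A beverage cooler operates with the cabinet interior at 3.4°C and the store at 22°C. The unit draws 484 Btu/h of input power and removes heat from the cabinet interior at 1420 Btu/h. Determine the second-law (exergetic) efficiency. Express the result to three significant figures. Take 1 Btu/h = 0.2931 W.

0.197

COP_actual = Q̇_C/Ẇ = 1420/484.0 = 2.934.
In absolute terms T_C = 276.55 K and T_H = 295.15 K, so ΔT = 18.60 K.
COP_Carnot = T_C/ΔT = 276.55/18.60 = 14.87.
η_II = COP_actual/COP_Carnot = 2.934/14.87 = 0.1973.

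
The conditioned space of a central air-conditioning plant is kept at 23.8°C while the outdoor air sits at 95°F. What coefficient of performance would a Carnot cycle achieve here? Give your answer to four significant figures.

In absolute terms T_C = 296.95 K and T_H = 308.15 K, so ΔT = 11.20 K.
For a reversible cycle, COP_Carnot = T_C/ΔT = 296.95/11.20 = 26.51.

26.51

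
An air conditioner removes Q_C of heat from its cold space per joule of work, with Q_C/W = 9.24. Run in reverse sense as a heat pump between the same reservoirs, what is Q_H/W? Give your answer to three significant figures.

10.2

The first law on one cycle gives Q_H = Q_C + W, so Q_H/W = Q_C/W + 1.
COP_HP = COP_R + 1 = 9.24 + 1 = 10.24.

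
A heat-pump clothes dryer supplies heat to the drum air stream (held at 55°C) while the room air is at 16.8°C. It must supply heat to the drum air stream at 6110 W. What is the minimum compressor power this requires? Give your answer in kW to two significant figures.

In absolute terms T_C = 289.95 K and T_H = 328.15 K, so ΔT = 38.20 K.
COP_Carnot = T_H/ΔT = 328.15/38.20 = 8.590.
Ẇ_min = Q̇/COP_Carnot = 6110/8.590 = 711.3 W = 0.7113 kW.

0.71 kW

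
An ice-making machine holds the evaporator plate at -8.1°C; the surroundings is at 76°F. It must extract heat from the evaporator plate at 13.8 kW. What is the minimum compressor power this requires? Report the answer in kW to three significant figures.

1.69 kW

In absolute terms T_C = 265.05 K and T_H = 297.59 K, so ΔT = 32.54 K.
COP_Carnot = T_C/ΔT = 265.05/32.54 = 8.144.
Ẇ_min = Q̇/COP_Carnot = 13.80/8.144 = 1.694 kW.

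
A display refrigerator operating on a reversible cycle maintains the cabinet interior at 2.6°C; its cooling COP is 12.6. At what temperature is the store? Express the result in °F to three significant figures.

76.1 °F

COP_R = T_C/(T_H − T_C) gives T_H − T_C = T_C/COP.
With T_C = 275.75 K, T_H = 275.75 × (1 + 1/12.6) = 297.63 K.
Converting, 297.63 K = 76.07°F.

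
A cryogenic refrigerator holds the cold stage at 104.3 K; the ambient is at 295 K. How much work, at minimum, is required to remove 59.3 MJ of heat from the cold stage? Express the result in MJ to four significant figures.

108.4 MJ

The reservoir spacing is ΔT = 295 − 104.3 = 190.7 K.
The reversible limit is COP_R = T_C/ΔT = 0.5469, so W_min = Q_C/COP = Q_C·ΔT/T_C.
W_min = 59.30 × 190.7/104.30 = 108.4 MJ.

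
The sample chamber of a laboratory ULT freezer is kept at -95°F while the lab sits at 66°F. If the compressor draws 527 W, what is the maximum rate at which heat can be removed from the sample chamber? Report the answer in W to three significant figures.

In absolute terms T_C = 202.59 K and T_H = 292.04 K, so ΔT = 89.44 K.
COP_Carnot = T_C/ΔT = 202.59/89.44 = 2.265.
Q̇_max = COP_Carnot × Ẇ = 2.265 × 527.0 W = 1194 W.

1190 W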